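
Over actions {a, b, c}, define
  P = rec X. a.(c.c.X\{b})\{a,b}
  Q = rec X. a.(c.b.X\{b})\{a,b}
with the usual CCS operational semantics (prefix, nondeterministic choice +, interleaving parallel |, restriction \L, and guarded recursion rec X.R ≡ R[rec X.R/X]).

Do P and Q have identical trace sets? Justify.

Reachable graph of P (4 states):
  m0 = rec X. a.(c.c.X\{b})\{a,b} has moves ··a··> m1
  m1 = (c.c.(rec X. a.(c.c.X\{b})\{a,b})\{b})\{a,b} has moves ··c··> m2
  m2 = (c.(rec X. a.(c.c.X\{b})\{a,b})\{b})\{a,b} has moves ··c··> m3
  m3 = (rec X. a.(c.c.X\{b})\{a,b})\{b}\{a,b} has moves ·
Reachable graph of Q (3 states):
  n0 = rec X. a.(c.b.X\{b})\{a,b} has moves ··a··> n1
  n1 = (c.b.(rec X. a.(c.b.X\{b})\{a,b})\{b})\{a,b} has moves ··c··> n2
  n2 = (b.(rec X. a.(c.b.X\{b})\{a,b})\{b})\{a,b} has moves ·
Trace ⟨acc⟩ through P, begin at {m0}:
  [1] a ⇒ {m1}
  [2] c ⇒ {m2}
  [3] c ⇒ {m3}
  — P admits the full trace.
Trace ⟨acc⟩ through Q, begin at {n0}:
  [1] a ⇒ {n1}
  [2] c ⇒ {n2}
  [3] c ⇒ no successor for Q

traces(P) ≠ traces(Q) — witness ⟨acc⟩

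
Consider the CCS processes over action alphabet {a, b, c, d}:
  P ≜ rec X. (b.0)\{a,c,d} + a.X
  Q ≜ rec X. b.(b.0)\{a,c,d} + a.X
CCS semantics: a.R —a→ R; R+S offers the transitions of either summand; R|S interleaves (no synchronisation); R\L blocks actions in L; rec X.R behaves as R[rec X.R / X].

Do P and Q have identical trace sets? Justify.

trace-distinct — witness ⟨bb⟩

Reachable graph of P (2 states):
  p0 = rec X. (b.0)\{a,c,d} + a.X has moves ··a··> p0, ··b··> p1
  p1 = 0\{a,c,d} has moves deadlocked
Reachable graph of Q (3 states):
  q0 = rec X. b.(b.0)\{a,c,d} + a.X has moves ··a··> q0, ··b··> q1
  q1 = (b.0)\{a,c,d} has moves ··b··> q2
  q2 = 0\{a,c,d} has moves deadlocked
Run σ = ⟨bb⟩ on Q: start {q0}
  after b @ step 1: {q1}
  after b @ step 2: {q2}
  — Q admits the full trace.
Run σ = ⟨bb⟩ on P: start {p0}
  after b @ step 1: {p1}
  after b @ step 2: ∅  — P cannot continue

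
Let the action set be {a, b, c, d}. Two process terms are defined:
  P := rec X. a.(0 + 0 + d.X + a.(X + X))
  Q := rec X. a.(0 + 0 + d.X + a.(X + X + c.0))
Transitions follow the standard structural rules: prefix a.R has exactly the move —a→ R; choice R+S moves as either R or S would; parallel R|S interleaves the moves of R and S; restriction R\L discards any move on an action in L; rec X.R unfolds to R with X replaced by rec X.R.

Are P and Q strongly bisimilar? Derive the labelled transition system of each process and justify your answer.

P ≁ Q

Reachable graph of P (3 states):
  s0 = rec X. a.(0 + 0 + d.X + a.(X + X)) has moves —a→ s1
  s1 = 0 + 0 + d.(rec X. a.(0 + 0 + d.X + a.(X + X))) + a.((rec X. a.(0 + 0 + d.X + a.(X + X))) + (rec X. a.(0 + 0 + d.X + a.(X + X)))) has moves —a→ s2, —d→ s0
  s2 = (rec X. a.(0 + 0 + d.X + a.(X + X))) + (rec X. a.(0 + 0 + d.X + a.(X + X))) has moves —a→ s1
Reachable graph of Q (4 states):
  t0 = rec X. a.(0 + 0 + d.X + a.(X + X + c.0)) has moves —a→ t1
  t1 = 0 + 0 + d.(rec X. a.(0 + 0 + d.X + a.(X + X + c.0))) + a.((rec X. a.(0 + 0 + d.X + a.(X + X + c.0))) + (rec X. a.(0 + 0 + d.X + a.(X + X + c.0))) + c.0) has moves —a→ t2, —d→ t0
  t2 = (rec X. a.(0 + 0 + d.X + a.(X + X + c.0))) + (rec X. a.(0 + 0 + d.X + a.(X + X + c.0))) + c.0 has moves —a→ t1, —c→ t3
  t3 = 0 has moves deadlocked
Coarsest stable partition (strong bisimilarity classes):
  B0 = {s0, s2}
  B1 = {s1}
  B2 = {t0}
  B3 = {t1}
  B4 = {t2}
  B5 = {t3}
s0 ∈ B0, t0 ∈ B2 → different blocks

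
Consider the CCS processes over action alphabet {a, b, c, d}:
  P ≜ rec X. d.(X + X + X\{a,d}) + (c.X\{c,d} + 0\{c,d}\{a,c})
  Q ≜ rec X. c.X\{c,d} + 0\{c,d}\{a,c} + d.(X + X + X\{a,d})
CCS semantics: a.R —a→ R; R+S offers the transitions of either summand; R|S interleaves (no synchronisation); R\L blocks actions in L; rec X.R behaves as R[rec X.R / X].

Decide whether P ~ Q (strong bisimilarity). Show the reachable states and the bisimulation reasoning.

bisimilar

LTS(P): 4 reachable states
  u0 = rec X. d.(X + X + X\{a,d}) + (c.X\{c,d} + 0\{c,d}\{a,c}) :: —c→ u1, —d→ u2
  u1 = (rec X. d.(X + X + X\{a,d}) + (c.X\{c,d} + 0\{c,d}\{a,c}))\{c,d} :: deadlocked
  u2 = (rec X. d.(X + X + X\{a,d}) + (c.X\{c,d} + 0\{c,d}\{a,c})) + (rec X. d.(X + X + X\{a,d}) + (c.X\{c,d} + 0\{c,d}\{a,c})) + (rec X. d.(X + X + X\{a,d}) + (c.X\{c,d} + 0\{c,d}\{a,c}))\{a,d} :: —c→ u1, —c→ u3, —d→ u2
  u3 = (rec X. d.(X + X + X\{a,d}) + (c.X\{c,d} + 0\{c,d}\{a,c}))\{c,d}\{a,d} :: deadlocked
LTS(Q): 4 reachable states
  v0 = rec X. c.X\{c,d} + 0\{c,d}\{a,c} + d.(X + X + X\{a,d}) :: —c→ v1, —d→ v2
  v1 = (rec X. c.X\{c,d} + 0\{c,d}\{a,c} + d.(X + X + X\{a,d}))\{c,d} :: deadlocked
  v2 = (rec X. c.X\{c,d} + 0\{c,d}\{a,c} + d.(X + X + X\{a,d})) + (rec X. c.X\{c,d} + 0\{c,d}\{a,c} + d.(X + X + X\{a,d})) + (rec X. c.X\{c,d} + 0\{c,d}\{a,c} + d.(X + X + X\{a,d}))\{a,d} :: —c→ v1, —c→ v3, —d→ v2
  v3 = (rec X. c.X\{c,d} + 0\{c,d}\{a,c} + d.(X + X + X\{a,d}))\{c,d}\{a,d} :: deadlocked
Coarsest stable partition (strong bisimilarity classes):
  B0 = {u0, u2, v0, v2}
  B1 = {u1, u3, v1, v3}
u0 ∈ B0, v0 ∈ B0 → same block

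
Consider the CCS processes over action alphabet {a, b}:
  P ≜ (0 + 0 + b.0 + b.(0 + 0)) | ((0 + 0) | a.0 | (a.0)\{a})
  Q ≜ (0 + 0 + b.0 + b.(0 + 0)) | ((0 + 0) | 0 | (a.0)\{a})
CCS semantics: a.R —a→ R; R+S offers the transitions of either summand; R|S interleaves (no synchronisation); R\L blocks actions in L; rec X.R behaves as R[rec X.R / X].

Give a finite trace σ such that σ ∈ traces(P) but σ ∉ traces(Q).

LTS(P): 6 reachable states
  p0 = (0 + 0 + b.0 + b.(0 + 0)) | ((0 + 0) | a.0 | (a.0)\{a}) :: =a=> p1, =b=> p2, =b=> p3
  p1 = (0 + 0 + b.0 + b.(0 + 0)) | ((0 + 0) | 0 | (a.0)\{a}) :: =b=> p4, =b=> p5
  p2 = (0 + 0) | ((0 + 0) | a.0 | (a.0)\{a}) :: =a=> p4
  p3 = 0 | ((0 + 0) | a.0 | (a.0)\{a}) :: =a=> p5
  p4 = (0 + 0) | ((0 + 0) | 0 | (a.0)\{a}) :: ·
  p5 = 0 | ((0 + 0) | 0 | (a.0)\{a}) :: ·
LTS(Q): 3 reachable states
  q0 = (0 + 0 + b.0 + b.(0 + 0)) | ((0 + 0) | 0 | (a.0)\{a}) :: =b=> q1, =b=> q2
  q1 = (0 + 0) | ((0 + 0) | 0 | (a.0)\{a}) :: ·
  q2 = 0 | ((0 + 0) | 0 | (a.0)\{a}) :: ·
Run σ = ⟨a⟩ on P: start {p0}
  after a @ step 1: {p1}
  P completes σ.
Run σ = ⟨a⟩ on Q: start {q0}
  after a @ step 1: no successor for Q

a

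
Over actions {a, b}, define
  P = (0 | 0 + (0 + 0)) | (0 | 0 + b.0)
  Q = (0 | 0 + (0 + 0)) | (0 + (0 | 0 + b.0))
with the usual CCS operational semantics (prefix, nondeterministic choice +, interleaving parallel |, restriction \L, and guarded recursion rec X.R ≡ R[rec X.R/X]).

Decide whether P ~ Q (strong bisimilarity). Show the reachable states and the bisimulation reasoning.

P's transition system — 2 states:
  s0 = (0 | 0 + (0 + 0)) | (0 | 0 + b.0) → ··b··> s1
  s1 = (0 | 0 + (0 + 0)) | 0 → ∅
Q's transition system — 2 states:
  t0 = (0 | 0 + (0 + 0)) | (0 + (0 | 0 + b.0)) → ··b··> t1
  t1 = (0 | 0 + (0 + 0)) | 0 → ∅
Partition-refinement fixed point:
  B0 = {s0, t0}
  B1 = {s1, t1}
s0 ∈ B0, t0 ∈ B0 → same block

bisimilar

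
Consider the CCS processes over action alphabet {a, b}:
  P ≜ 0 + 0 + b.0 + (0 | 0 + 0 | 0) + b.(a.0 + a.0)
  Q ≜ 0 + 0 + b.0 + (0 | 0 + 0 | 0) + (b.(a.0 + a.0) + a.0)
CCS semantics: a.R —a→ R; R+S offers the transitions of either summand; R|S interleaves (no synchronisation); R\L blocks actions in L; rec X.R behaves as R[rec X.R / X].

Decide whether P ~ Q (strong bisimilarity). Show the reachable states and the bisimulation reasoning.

Reachable graph of P (3 states):
  m0 = 0 + 0 + b.0 + (0 | 0 + 0 | 0) + b.(a.0 + a.0) has moves -b-> m1, -b-> m2
  m1 = 0 has moves deadlocked
  m2 = a.0 + a.0 has moves -a-> m1
Reachable graph of Q (3 states):
  n0 = 0 + 0 + b.0 + (0 | 0 + 0 | 0) + (b.(a.0 + a.0) + a.0) has moves -a-> n1, -b-> n1, -b-> n2
  n1 = 0 has moves deadlocked
  n2 = a.0 + a.0 has moves -a-> n1
Coarsest stable partition (strong bisimilarity classes):
  B0 = {m0}
  B1 = {m2, n2}
  B2 = {m1, n1}
  B3 = {n0}
m0 ∈ B0, n0 ∈ B3 → different blocks

not bisimilar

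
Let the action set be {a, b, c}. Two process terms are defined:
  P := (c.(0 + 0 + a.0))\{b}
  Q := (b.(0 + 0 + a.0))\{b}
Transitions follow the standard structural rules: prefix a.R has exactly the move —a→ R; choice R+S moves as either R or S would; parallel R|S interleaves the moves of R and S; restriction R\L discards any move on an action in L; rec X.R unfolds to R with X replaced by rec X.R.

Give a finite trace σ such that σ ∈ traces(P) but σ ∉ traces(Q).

c

LTS(P): 3 reachable states
  s0 = (c.(0 + 0 + a.0))\{b} ⊢ --c--▸ s1
  s1 = (0 + 0 + a.0)\{b} ⊢ --a--▸ s2
  s2 = 0\{b} ⊢ stopped
LTS(Q): 1 reachable states
  t0 = (b.(0 + 0 + a.0))\{b} ⊢ stopped
Executing c from P (initial set {s0}):
  step 1 (c): {s1}
  — P admits the full trace.
Executing c from Q (initial set {t0}):
  step 1 (c): no successor for Q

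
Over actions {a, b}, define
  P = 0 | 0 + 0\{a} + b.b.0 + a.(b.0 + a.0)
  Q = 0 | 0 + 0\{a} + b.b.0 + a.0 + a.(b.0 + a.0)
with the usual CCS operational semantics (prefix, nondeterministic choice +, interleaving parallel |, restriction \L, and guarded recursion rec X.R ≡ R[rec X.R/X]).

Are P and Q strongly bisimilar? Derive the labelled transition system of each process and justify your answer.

NO

LTS(P): 4 reachable states
  m0 = 0 | 0 + 0\{a} + b.b.0 + a.(b.0 + a.0) :: —a→ m1, —b→ m2
  m1 = b.0 + a.0 :: —a→ m3, —b→ m3
  m2 = b.0 :: —b→ m3
  m3 = 0 :: stopped
LTS(Q): 4 reachable states
  n0 = 0 | 0 + 0\{a} + b.b.0 + a.0 + a.(b.0 + a.0) :: —a→ n1, —a→ n2, —b→ n3
  n1 = 0 :: stopped
  n2 = b.0 + a.0 :: —a→ n1, —b→ n1
  n3 = b.0 :: —b→ n1
Partition-refinement fixed point:
  B0 = {m0}
  B1 = {m1, n2}
  B2 = {m3, n1}
  B3 = {m2, n3}
  B4 = {n0}
m0 ∈ B0, n0 ∈ B4 → different blocks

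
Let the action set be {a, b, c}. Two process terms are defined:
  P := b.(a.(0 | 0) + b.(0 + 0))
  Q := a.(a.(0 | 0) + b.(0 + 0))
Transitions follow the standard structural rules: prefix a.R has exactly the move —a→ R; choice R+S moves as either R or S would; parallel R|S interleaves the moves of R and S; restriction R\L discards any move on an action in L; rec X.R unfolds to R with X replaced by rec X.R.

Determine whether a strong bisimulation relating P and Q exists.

P's transition system — 4 states:
  u0 = b.(a.(0 | 0) + b.(0 + 0)) → —b→ u1
  u1 = a.(0 | 0) + b.(0 + 0) → —a→ u2, —b→ u3
  u2 = 0 | 0 → deadlocked
  u3 = 0 + 0 → deadlocked
Q's transition system — 4 states:
  v0 = a.(a.(0 | 0) + b.(0 + 0)) → —a→ v1
  v1 = a.(0 | 0) + b.(0 + 0) → —a→ v2, —b→ v3
  v2 = 0 | 0 → deadlocked
  v3 = 0 + 0 → deadlocked
Partition-refinement fixed point:
  B0 = {u0}
  B1 = {u1, v1}
  B2 = {u2, u3, v2, v3}
  B3 = {v0}
u0 ∈ B0, v0 ∈ B3 → different blocks

NO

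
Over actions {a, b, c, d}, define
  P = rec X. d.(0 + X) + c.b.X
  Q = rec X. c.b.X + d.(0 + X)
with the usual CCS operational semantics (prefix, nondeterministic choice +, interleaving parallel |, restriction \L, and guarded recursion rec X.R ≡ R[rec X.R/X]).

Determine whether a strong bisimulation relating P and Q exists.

P ~ Q

Reachable graph of P (3 states):
  p0 = rec X. d.(0 + X) + c.b.X ⊢ =c=> p1, =d=> p2
  p1 = b.(rec X. d.(0 + X) + c.b.X) ⊢ =b=> p0
  p2 = 0 + (rec X. d.(0 + X) + c.b.X) ⊢ =c=> p1, =d=> p2
Reachable graph of Q (3 states):
  q0 = rec X. c.b.X + d.(0 + X) ⊢ =c=> q1, =d=> q2
  q1 = b.(rec X. c.b.X + d.(0 + X)) ⊢ =b=> q0
  q2 = 0 + (rec X. c.b.X + d.(0 + X)) ⊢ =c=> q1, =d=> q2
Partition-refinement fixed point:
  B0 = {p0, p2, q0, q2}
  B1 = {p1, q1}
p0 ∈ B0, q0 ∈ B0 → same block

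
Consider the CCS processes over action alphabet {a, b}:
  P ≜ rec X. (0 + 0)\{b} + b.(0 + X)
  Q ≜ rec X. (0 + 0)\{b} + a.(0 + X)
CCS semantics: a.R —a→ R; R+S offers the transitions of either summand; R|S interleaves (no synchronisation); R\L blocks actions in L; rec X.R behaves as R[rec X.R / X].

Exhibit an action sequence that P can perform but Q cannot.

Reachable graph of P (2 states):
  u0 = rec X. (0 + 0)\{b} + b.(0 + X) :: =b=> u1
  u1 = 0 + (rec X. (0 + 0)\{b} + b.(0 + X)) :: =b=> u1
Reachable graph of Q (2 states):
  v0 = rec X. (0 + 0)\{b} + a.(0 + X) :: =a=> v1
  v1 = 0 + (rec X. (0 + 0)\{b} + a.(0 + X)) :: =a=> v1
Executing b from P (initial set {u0}):
  [1] b ⇒ {u1}
  ✓ P
Executing b from Q (initial set {v0}):
  [1] b ⇒ no successor for Q

b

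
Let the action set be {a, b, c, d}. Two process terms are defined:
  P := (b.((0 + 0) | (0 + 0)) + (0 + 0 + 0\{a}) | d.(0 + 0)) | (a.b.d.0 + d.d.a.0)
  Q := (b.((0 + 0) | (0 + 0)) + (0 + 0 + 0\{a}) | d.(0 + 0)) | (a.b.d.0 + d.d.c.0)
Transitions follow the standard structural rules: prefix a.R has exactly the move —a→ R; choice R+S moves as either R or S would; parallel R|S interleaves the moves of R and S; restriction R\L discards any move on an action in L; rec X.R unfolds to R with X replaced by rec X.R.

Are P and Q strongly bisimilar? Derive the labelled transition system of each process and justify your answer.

Reachable graph of P (18 states):
  s0 = (b.((0 + 0) | (0 + 0)) + (0 + 0 + 0\{a}) | d.(0 + 0)) | (a.b.d.0 + d.d.a.0) ⊢ --a--▸ s1, --b--▸ s2, --d--▸ s3, --d--▸ s4
  s1 = (b.((0 + 0) | (0 + 0)) + (0 + 0 + 0\{a}) | d.(0 + 0)) | b.d.0 ⊢ --b--▸ s5, --b--▸ s6, --d--▸ s7
  s2 = (0 + 0) | (0 + 0) | (a.b.d.0 + d.d.a.0) ⊢ --a--▸ s5, --d--▸ s8
  s3 = (0 + 0 + 0\{a}) | (0 + 0) | (a.b.d.0 + d.d.a.0) ⊢ --a--▸ s7, --d--▸ s9
  s4 = (b.((0 + 0) | (0 + 0)) + (0 + 0 + 0\{a}) | d.(0 + 0)) | d.a.0 ⊢ --b--▸ s8, --d--▸ s10, --d--▸ s9
  s5 = (0 + 0) | (0 + 0) | b.d.0 ⊢ --b--▸ s11
  s6 = (b.((0 + 0) | (0 + 0)) + (0 + 0 + 0\{a}) | d.(0 + 0)) | d.0 ⊢ --b--▸ s11, --d--▸ s12, --d--▸ s13
  s7 = (0 + 0 + 0\{a}) | (0 + 0) | b.d.0 ⊢ --b--▸ s12
  s8 = (0 + 0) | (0 + 0) | d.a.0 ⊢ --d--▸ s14
  s9 = (0 + 0 + 0\{a}) | (0 + 0) | d.a.0 ⊢ --d--▸ s15
  s10 = (b.((0 + 0) | (0 + 0)) + (0 + 0 + 0\{a}) | d.(0 + 0)) | a.0 ⊢ --a--▸ s13, --b--▸ s14, --d--▸ s15
  s11 = (0 + 0) | (0 + 0) | d.0 ⊢ --d--▸ s16
  s12 = (0 + 0 + 0\{a}) | (0 + 0) | d.0 ⊢ --d--▸ s17
  s13 = (b.((0 + 0) | (0 + 0)) + (0 + 0 + 0\{a}) | d.(0 + 0)) | 0 ⊢ --b--▸ s16, --d--▸ s17
  s14 = (0 + 0) | (0 + 0) | a.0 ⊢ --a--▸ s16
  s15 = (0 + 0 + 0\{a}) | (0 + 0) | a.0 ⊢ --a--▸ s17
  s16 = (0 + 0) | (0 + 0) | 0 ⊢ stopped
  s17 = (0 + 0 + 0\{a}) | (0 + 0) | 0 ⊢ stopped
Reachable graph of Q (18 states):
  t0 = (b.((0 + 0) | (0 + 0)) + (0 + 0 + 0\{a}) | d.(0 + 0)) | (a.b.d.0 + d.d.c.0) ⊢ --a--▸ t1, --b--▸ t2, --d--▸ t3, --d--▸ t4
  t1 = (b.((0 + 0) | (0 + 0)) + (0 + 0 + 0\{a}) | d.(0 + 0)) | b.d.0 ⊢ --b--▸ t5, --b--▸ t6, --d--▸ t7
  t2 = (0 + 0) | (0 + 0) | (a.b.d.0 + d.d.c.0) ⊢ --a--▸ t5, --d--▸ t8
  t3 = (0 + 0 + 0\{a}) | (0 + 0) | (a.b.d.0 + d.d.c.0) ⊢ --a--▸ t7, --d--▸ t9
  t4 = (b.((0 + 0) | (0 + 0)) + (0 + 0 + 0\{a}) | d.(0 + 0)) | d.c.0 ⊢ --b--▸ t8, --d--▸ t10, --d--▸ t9
  t5 = (0 + 0) | (0 + 0) | b.d.0 ⊢ --b--▸ t11
  t6 = (b.((0 + 0) | (0 + 0)) + (0 + 0 + 0\{a}) | d.(0 + 0)) | d.0 ⊢ --b--▸ t11, --d--▸ t12, --d--▸ t13
  t7 = (0 + 0 + 0\{a}) | (0 + 0) | b.d.0 ⊢ --b--▸ t12
  t8 = (0 + 0) | (0 + 0) | d.c.0 ⊢ --d--▸ t14
  t9 = (0 + 0 + 0\{a}) | (0 + 0) | d.c.0 ⊢ --d--▸ t15
  t10 = (b.((0 + 0) | (0 + 0)) + (0 + 0 + 0\{a}) | d.(0 + 0)) | c.0 ⊢ --b--▸ t14, --c--▸ t13, --d--▸ t15
  t11 = (0 + 0) | (0 + 0) | d.0 ⊢ --d--▸ t16
  t12 = (0 + 0 + 0\{a}) | (0 + 0) | d.0 ⊢ --d--▸ t17
  t13 = (b.((0 + 0) | (0 + 0)) + (0 + 0 + 0\{a}) | d.(0 + 0)) | 0 ⊢ --b--▸ t16, --d--▸ t17
  t14 = (0 + 0) | (0 + 0) | c.0 ⊢ --c--▸ t16
  t15 = (0 + 0 + 0\{a}) | (0 + 0) | c.0 ⊢ --c--▸ t17
  t16 = (0 + 0) | (0 + 0) | 0 ⊢ stopped
  t17 = (0 + 0 + 0\{a}) | (0 + 0) | 0 ⊢ stopped
Coarsest stable partition (strong bisimilarity classes):
  B0 = {s0}
  B1 = {s4}
  B2 = {s10}
  B3 = {s14, s15}
  B4 = {s16, s17, t16, t17}
  B5 = {s13, t13}
  B6 = {s8, s9}
  B7 = {s2, s3}
  B8 = {s5, s7, t5, t7}
  B9 = {s11, s12, t11, t12}
  B10 = {s1, t1}
  B11 = {s6, t6}
  B12 = {t0}
  B13 = {t4}
  B14 = {t8, t9}
  B15 = {t14, t15}
  B16 = {t10}
  B17 = {t2, t3}
s0 ∈ B0, t0 ∈ B12 → different blocks

P ≁ Q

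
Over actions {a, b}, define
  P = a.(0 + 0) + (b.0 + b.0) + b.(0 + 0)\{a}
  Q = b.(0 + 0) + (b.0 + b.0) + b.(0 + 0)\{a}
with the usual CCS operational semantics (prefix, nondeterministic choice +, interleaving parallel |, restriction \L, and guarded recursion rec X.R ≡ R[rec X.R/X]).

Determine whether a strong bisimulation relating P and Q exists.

NO

P's transition system — 4 states:
  p0 = a.(0 + 0) + (b.0 + b.0) + b.(0 + 0)\{a} | ··a··> p1, ··b··> p2, ··b··> p3
  p1 = 0 + 0 | (no moves)
  p2 = (0 + 0)\{a} | (no moves)
  p3 = 0 | (no moves)
Q's transition system — 4 states:
  q0 = b.(0 + 0) + (b.0 + b.0) + b.(0 + 0)\{a} | ··b··> q1, ··b··> q2, ··b··> q3
  q1 = (0 + 0)\{a} | (no moves)
  q2 = 0 | (no moves)
  q3 = 0 + 0 | (no moves)
Bisimilarity quotient blocks:
  B0 = {p0}
  B1 = {p1, p2, p3, q1, q2, q3}
  B2 = {q0}
p0 ∈ B0, q0 ∈ B2 → different blocks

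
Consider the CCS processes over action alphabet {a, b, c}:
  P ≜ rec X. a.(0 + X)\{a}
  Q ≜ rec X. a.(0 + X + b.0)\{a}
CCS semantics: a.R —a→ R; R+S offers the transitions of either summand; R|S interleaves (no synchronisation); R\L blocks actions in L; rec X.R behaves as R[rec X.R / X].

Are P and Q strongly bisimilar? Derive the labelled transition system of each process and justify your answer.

LTS(P): 2 reachable states
  s0 = rec X. a.(0 + X)\{a} → --a--▸ s1
  s1 = (0 + (rec X. a.(0 + X)\{a}))\{a} → (no moves)
LTS(Q): 3 reachable states
  t0 = rec X. a.(0 + X + b.0)\{a} → --a--▸ t1
  t1 = (0 + (rec X. a.(0 + X + b.0)\{a}) + b.0)\{a} → --b--▸ t2
  t2 = 0\{a} → (no moves)
Partition-refinement fixed point:
  B0 = {s0}
  B1 = {s1, t2}
  B2 = {t0}
  B3 = {t1}
s0 ∈ B0, t0 ∈ B2 → different blocks

NO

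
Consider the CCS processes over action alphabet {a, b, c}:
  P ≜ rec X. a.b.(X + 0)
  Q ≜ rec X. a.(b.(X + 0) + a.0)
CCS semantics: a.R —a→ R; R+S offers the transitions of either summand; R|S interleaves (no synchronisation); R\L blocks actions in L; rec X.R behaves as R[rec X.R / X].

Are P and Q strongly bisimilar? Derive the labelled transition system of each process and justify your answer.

NO

LTS(P): 3 reachable states
  p0 = rec X. a.b.(X + 0) → =a=> p1
  p1 = b.((rec X. a.b.(X + 0)) + 0) → =b=> p2
  p2 = (rec X. a.b.(X + 0)) + 0 → =a=> p1
LTS(Q): 4 reachable states
  q0 = rec X. a.(b.(X + 0) + a.0) → =a=> q1
  q1 = b.((rec X. a.(b.(X + 0) + a.0)) + 0) + a.0 → =a=> q2, =b=> q3
  q2 = 0 → (no moves)
  q3 = (rec X. a.(b.(X + 0) + a.0)) + 0 → =a=> q1
Coarsest stable partition (strong bisimilarity classes):
  B0 = {p0, p2}
  B1 = {p1}
  B2 = {q0, q3}
  B3 = {q1}
  B4 = {q2}
p0 ∈ B0, q0 ∈ B2 → different blocks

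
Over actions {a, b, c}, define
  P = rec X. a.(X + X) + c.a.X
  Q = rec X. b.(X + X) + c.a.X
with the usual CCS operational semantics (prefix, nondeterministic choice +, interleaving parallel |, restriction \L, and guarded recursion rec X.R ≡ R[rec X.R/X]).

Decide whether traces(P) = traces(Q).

traces(P) ≠ traces(Q) — witness ⟨a⟩

P's transition system — 3 states:
  u0 = rec X. a.(X + X) + c.a.X has moves ··a··> u1, ··c··> u2
  u1 = (rec X. a.(X + X) + c.a.X) + (rec X. a.(X + X) + c.a.X) has moves ··a··> u1, ··c··> u2
  u2 = a.(rec X. a.(X + X) + c.a.X) has moves ··a··> u0
Q's transition system — 3 states:
  v0 = rec X. b.(X + X) + c.a.X has moves ··b··> v1, ··c··> v2
  v1 = (rec X. b.(X + X) + c.a.X) + (rec X. b.(X + X) + c.a.X) has moves ··b··> v1, ··c··> v2
  v2 = a.(rec X. b.(X + X) + c.a.X) has moves ··a··> v0
Trace ⟨a⟩ through P, begin at {u0}:
  [1] a ⇒ {u1}
  P completes σ.
Trace ⟨a⟩ through Q, begin at {v0}:
  [1] a ⇒ no successor for Q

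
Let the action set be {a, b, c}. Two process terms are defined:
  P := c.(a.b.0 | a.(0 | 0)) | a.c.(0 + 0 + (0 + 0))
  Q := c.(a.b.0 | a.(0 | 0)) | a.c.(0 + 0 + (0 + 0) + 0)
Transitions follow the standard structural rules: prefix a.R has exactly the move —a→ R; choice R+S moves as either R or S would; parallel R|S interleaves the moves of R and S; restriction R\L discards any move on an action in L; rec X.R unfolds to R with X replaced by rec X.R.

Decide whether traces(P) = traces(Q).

Reachable graph of P (21 states):
  p0 = c.(a.b.0 | a.(0 | 0)) | a.c.(0 + 0 + (0 + 0)) → ··a··> p1, ··c··> p2
  p1 = c.(a.b.0 | a.(0 | 0)) | c.(0 + 0 + (0 + 0)) → ··c··> p3, ··c··> p4
  p2 = a.b.0 | a.(0 | 0) | a.c.(0 + 0 + (0 + 0)) → ··a··> p3, ··a··> p5, ··a··> p6
  p3 = a.b.0 | a.(0 | 0) | c.(0 + 0 + (0 + 0)) → ··a··> p7, ··a··> p8, ··c··> p9
  p4 = c.(a.b.0 | a.(0 | 0)) | (0 + 0 + (0 + 0)) → ··c··> p9
  p5 = a.b.0 | (0 | 0) | a.c.(0 + 0 + (0 + 0)) → ··a··> p10, ··a··> p7
  p6 = b.0 | a.(0 | 0) | a.c.(0 + 0 + (0 + 0)) → ··a··> p10, ··a··> p8, ··b··> p11
  p7 = a.b.0 | (0 | 0) | c.(0 + 0 + (0 + 0)) → ··a··> p12, ··c··> p13
  p8 = b.0 | a.(0 | 0) | c.(0 + 0 + (0 + 0)) → ··a··> p12, ··b··> p14, ··c··> p15
  p9 = a.b.0 | a.(0 | 0) | (0 + 0 + (0 + 0)) → ··a··> p13, ··a··> p15
  p10 = b.0 | (0 | 0) | a.c.(0 + 0 + (0 + 0)) → ··a··> p12, ··b··> p16
  p11 = 0 | a.(0 | 0) | a.c.(0 + 0 + (0 + 0)) → ··a··> p14, ··a··> p16
  p12 = b.0 | (0 | 0) | c.(0 + 0 + (0 + 0)) → ··b··> p17, ··c··> p18
  p13 = a.b.0 | (0 | 0) | (0 + 0 + (0 + 0)) → ··a··> p18
  p14 = 0 | a.(0 | 0) | c.(0 + 0 + (0 + 0)) → ··a··> p17, ··c··> p19
  p15 = b.0 | a.(0 | 0) | (0 + 0 + (0 + 0)) → ··a··> p18, ··b··> p19
  p16 = 0 | (0 | 0) | a.c.(0 + 0 + (0 + 0)) → ··a··> p17
  p17 = 0 | (0 | 0) | c.(0 + 0 + (0 + 0)) → ··c··> p20
  p18 = b.0 | (0 | 0) | (0 + 0 + (0 + 0)) → ··b··> p20
  p19 = 0 | a.(0 | 0) | (0 + 0 + (0 + 0)) → ··a··> p20
  p20 = 0 | (0 | 0) | (0 + 0 + (0 + 0)) → deadlocked
Reachable graph of Q (21 states):
  q0 = c.(a.b.0 | a.(0 | 0)) | a.c.(0 + 0 + (0 + 0) + 0) → ··a··> q1, ··c··> q2
  q1 = c.(a.b.0 | a.(0 | 0)) | c.(0 + 0 + (0 + 0) + 0) → ··c··> q3, ··c··> q4
  q2 = a.b.0 | a.(0 | 0) | a.c.(0 + 0 + (0 + 0) + 0) → ··a··> q3, ··a··> q5, ··a··> q6
  q3 = a.b.0 | a.(0 | 0) | c.(0 + 0 + (0 + 0) + 0) → ··a··> q7, ··a··> q8, ··c··> q9
  q4 = c.(a.b.0 | a.(0 | 0)) | (0 + 0 + (0 + 0) + 0) → ··c··> q9
  q5 = a.b.0 | (0 | 0) | a.c.(0 + 0 + (0 + 0) + 0) → ··a··> q10, ··a··> q7
  q6 = b.0 | a.(0 | 0) | a.c.(0 + 0 + (0 + 0) + 0) → ··a··> q10, ··a··> q8, ··b··> q11
  q7 = a.b.0 | (0 | 0) | c.(0 + 0 + (0 + 0) + 0) → ··a··> q12, ··c··> q13
  q8 = b.0 | a.(0 | 0) | c.(0 + 0 + (0 + 0) + 0) → ··a··> q12, ··b··> q14, ··c··> q15
  q9 = a.b.0 | a.(0 | 0) | (0 + 0 + (0 + 0) + 0) → ··a··> q13, ··a··> q15
  q10 = b.0 | (0 | 0) | a.c.(0 + 0 + (0 + 0) + 0) → ··a··> q12, ··b··> q16
  q11 = 0 | a.(0 | 0) | a.c.(0 + 0 + (0 + 0) + 0) → ··a··> q14, ··a··> q16
  q12 = b.0 | (0 | 0) | c.(0 + 0 + (0 + 0) + 0) → ··b··> q17, ··c··> q18
  q13 = a.b.0 | (0 | 0) | (0 + 0 + (0 + 0) + 0) → ··a··> q18
  q14 = 0 | a.(0 | 0) | c.(0 + 0 + (0 + 0) + 0) → ··a··> q17, ··c··> q19
  q15 = b.0 | a.(0 | 0) | (0 + 0 + (0 + 0) + 0) → ··a··> q18, ··b··> q19
  q16 = 0 | (0 | 0) | a.c.(0 + 0 + (0 + 0) + 0) → ··a··> q17
  q17 = 0 | (0 | 0) | c.(0 + 0 + (0 + 0) + 0) → ··c··> q20
  q18 = b.0 | (0 | 0) | (0 + 0 + (0 + 0) + 0) → ··b··> q20
  q19 = 0 | a.(0 | 0) | (0 + 0 + (0 + 0) + 0) → ··a··> q20
  q20 = 0 | (0 | 0) | (0 + 0 + (0 + 0) + 0) → deadlocked
Partition-refinement fixed point:
  B0 = {p0, q0}
  B1 = {p2, q2}
  B2 = {p5, q5}
  B3 = {p7, q7}
  B4 = {p12, q12}
  B5 = {p18, q18}
  B6 = {p20, q20}
  B7 = {p17, q17}
  B8 = {p13, q13}
  B9 = {p10, q10}
  B10 = {p16, q16}
  B11 = {p6, q6}
  B12 = {p8, q8}
  B13 = {p15, q15}
  B14 = {p19, q19}
  B15 = {p14, q14}
  B16 = {p11, q11}
  B17 = {p3, q3}
  B18 = {p9, q9}
  B19 = {p1, q1}
  B20 = {p4, q4}
p0 ∈ B0, q0 ∈ B0 → same block
Bisimilar ⇒ trace-equivalent.

trace-equivalent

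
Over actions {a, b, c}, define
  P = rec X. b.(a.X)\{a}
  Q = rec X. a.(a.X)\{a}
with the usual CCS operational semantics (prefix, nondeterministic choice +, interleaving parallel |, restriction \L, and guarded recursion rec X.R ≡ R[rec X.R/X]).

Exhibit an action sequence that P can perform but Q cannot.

LTS(P): 2 reachable states
  p0 = rec X. b.(a.X)\{a} | -b-> p1
  p1 = (a.(rec X. b.(a.X)\{a}))\{a} | deadlocked
LTS(Q): 2 reachable states
  q0 = rec X. a.(a.X)\{a} | -a-> q1
  q1 = (a.(rec X. a.(a.X)\{a}))\{a} | deadlocked
Trace ⟨b⟩ through P, begin at {p0}:
  after b @ step 1: {p1}
  P completes σ.
Trace ⟨b⟩ through Q, begin at {q0}:
  after b @ step 1: ∅ (Q stuck)

b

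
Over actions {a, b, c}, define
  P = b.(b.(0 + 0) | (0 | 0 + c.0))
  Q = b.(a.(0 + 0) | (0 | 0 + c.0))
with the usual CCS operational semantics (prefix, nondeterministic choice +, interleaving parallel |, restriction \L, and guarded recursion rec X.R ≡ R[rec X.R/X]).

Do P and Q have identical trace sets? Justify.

traces(P) ≠ traces(Q) — witness ⟨bb⟩

LTS(P): 5 reachable states
  m0 = b.(b.(0 + 0) | (0 | 0 + c.0)) :: =b=> m1
  m1 = b.(0 + 0) | (0 | 0 + c.0) :: =b=> m2, =c=> m3
  m2 = (0 + 0) | (0 | 0 + c.0) :: =c=> m4
  m3 = b.(0 + 0) | 0 :: =b=> m4
  m4 = (0 + 0) | 0 :: ∅
LTS(Q): 5 reachable states
  n0 = b.(a.(0 + 0) | (0 | 0 + c.0)) :: =b=> n1
  n1 = a.(0 + 0) | (0 | 0 + c.0) :: =a=> n2, =c=> n3
  n2 = (0 + 0) | (0 | 0 + c.0) :: =c=> n4
  n3 = a.(0 + 0) | 0 :: =a=> n4
  n4 = (0 + 0) | 0 :: ∅
Trace ⟨bb⟩ through P, begin at {m0}:
  [1] b ⇒ {m1}
  [2] b ⇒ {m2}
  P completes σ.
Trace ⟨bb⟩ through Q, begin at {n0}:
  [1] b ⇒ {n1}
  [2] b ⇒ ∅  — Q cannot continue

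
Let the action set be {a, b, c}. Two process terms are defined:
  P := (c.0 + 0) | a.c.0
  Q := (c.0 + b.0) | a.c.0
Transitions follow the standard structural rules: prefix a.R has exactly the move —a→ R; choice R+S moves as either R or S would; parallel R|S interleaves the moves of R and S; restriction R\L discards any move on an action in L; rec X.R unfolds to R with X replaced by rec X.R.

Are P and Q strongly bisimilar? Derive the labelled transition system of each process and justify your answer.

P ≁ Q

P's transition system — 6 states:
  m0 = (c.0 + 0) | a.c.0 :: -a-> m1, -c-> m2
  m1 = (c.0 + 0) | c.0 :: -c-> m3, -c-> m4
  m2 = 0 | a.c.0 :: -a-> m4
  m3 = (c.0 + 0) | 0 :: -c-> m5
  m4 = 0 | c.0 :: -c-> m5
  m5 = 0 | 0 :: ·
Q's transition system — 6 states:
  n0 = (c.0 + b.0) | a.c.0 :: -a-> n1, -b-> n2, -c-> n2
  n1 = (c.0 + b.0) | c.0 :: -b-> n3, -c-> n3, -c-> n4
  n2 = 0 | a.c.0 :: -a-> n3
  n3 = 0 | c.0 :: -c-> n5
  n4 = (c.0 + b.0) | 0 :: -b-> n5, -c-> n5
  n5 = 0 | 0 :: ·
Partition-refinement fixed point:
  B0 = {m0}
  B1 = {m1}
  B2 = {m3, m4, n3}
  B3 = {m5, n5}
  B4 = {m2, n2}
  B5 = {n0}
  B6 = {n1}
  B7 = {n4}
m0 ∈ B0, n0 ∈ B5 → different blocks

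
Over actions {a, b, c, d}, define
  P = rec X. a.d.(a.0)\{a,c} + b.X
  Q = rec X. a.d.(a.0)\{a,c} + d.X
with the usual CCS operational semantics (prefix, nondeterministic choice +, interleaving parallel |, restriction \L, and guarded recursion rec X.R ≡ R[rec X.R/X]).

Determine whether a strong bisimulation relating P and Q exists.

P's transition system — 3 states:
  m0 = rec X. a.d.(a.0)\{a,c} + b.X :: ··a··> m1, ··b··> m0
  m1 = d.(a.0)\{a,c} :: ··d··> m2
  m2 = (a.0)\{a,c} :: stopped
Q's transition system — 3 states:
  n0 = rec X. a.d.(a.0)\{a,c} + d.X :: ··a··> n1, ··d··> n0
  n1 = d.(a.0)\{a,c} :: ··d··> n2
  n2 = (a.0)\{a,c} :: stopped
Partition-refinement fixed point:
  B0 = {m0}
  B1 = {m1, n1}
  B2 = {m2, n2}
  B3 = {n0}
m0 ∈ B0, n0 ∈ B3 → different blocks

not bisimilar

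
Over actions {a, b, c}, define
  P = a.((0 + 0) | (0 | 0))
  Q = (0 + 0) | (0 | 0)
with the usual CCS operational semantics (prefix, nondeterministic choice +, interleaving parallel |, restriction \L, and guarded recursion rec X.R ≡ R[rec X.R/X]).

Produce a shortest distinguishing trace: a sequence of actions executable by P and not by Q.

LTS(P): 2 reachable states
  s0 = a.((0 + 0) | (0 | 0)) → =a=> s1
  s1 = (0 + 0) | (0 | 0) → (no moves)
LTS(Q): 1 reachable states
  t0 = (0 + 0) | (0 | 0) → (no moves)
Trace ⟨a⟩ through P, begin at {s0}:
  [1] a ⇒ {s1}
  — P admits the full trace.
Trace ⟨a⟩ through Q, begin at {t0}:
  [1] a ⇒ no successor for Q

a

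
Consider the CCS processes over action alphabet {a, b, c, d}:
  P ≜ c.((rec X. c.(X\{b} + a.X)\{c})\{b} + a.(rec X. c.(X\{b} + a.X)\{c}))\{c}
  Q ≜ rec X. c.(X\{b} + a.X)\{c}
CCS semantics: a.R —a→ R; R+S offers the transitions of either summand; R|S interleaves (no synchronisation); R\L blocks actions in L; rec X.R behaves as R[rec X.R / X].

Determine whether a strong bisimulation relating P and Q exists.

LTS(P): 3 reachable states
  u0 = c.((rec X. c.(X\{b} + a.X)\{c})\{b} + a.(rec X. c.(X\{b} + a.X)\{c}))\{c} → --c--▸ u1
  u1 = ((rec X. c.(X\{b} + a.X)\{c})\{b} + a.(rec X. c.(X\{b} + a.X)\{c}))\{c} → --a--▸ u2
  u2 = (rec X. c.(X\{b} + a.X)\{c})\{c} → deadlocked
LTS(Q): 3 reachable states
  v0 = rec X. c.(X\{b} + a.X)\{c} → --c--▸ v1
  v1 = ((rec X. c.(X\{b} + a.X)\{c})\{b} + a.(rec X. c.(X\{b} + a.X)\{c}))\{c} → --a--▸ v2
  v2 = (rec X. c.(X\{b} + a.X)\{c})\{c} → deadlocked
Coarsest stable partition (strong bisimilarity classes):
  B0 = {u0, v0}
  B1 = {u1, v1}
  B2 = {u2, v2}
u0 ∈ B0, v0 ∈ B0 → same block

P ~ Q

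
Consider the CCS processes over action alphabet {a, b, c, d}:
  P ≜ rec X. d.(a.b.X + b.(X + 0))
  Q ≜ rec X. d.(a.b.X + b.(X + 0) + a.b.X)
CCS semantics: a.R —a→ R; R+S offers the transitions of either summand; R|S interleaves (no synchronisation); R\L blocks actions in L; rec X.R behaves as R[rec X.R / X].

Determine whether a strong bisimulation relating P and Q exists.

Reachable graph of P (4 states):
  s0 = rec X. d.(a.b.X + b.(X + 0)) has moves —d→ s1
  s1 = a.b.(rec X. d.(a.b.X + b.(X + 0))) + b.((rec X. d.(a.b.X + b.(X + 0))) + 0) has moves —a→ s2, —b→ s3
  s2 = b.(rec X. d.(a.b.X + b.(X + 0))) has moves —b→ s0
  s3 = (rec X. d.(a.b.X + b.(X + 0))) + 0 has moves —d→ s1
Reachable graph of Q (4 states):
  t0 = rec X. d.(a.b.X + b.(X + 0) + a.b.X) has moves —d→ t1
  t1 = a.b.(rec X. d.(a.b.X + b.(X + 0) + a.b.X)) + b.((rec X. d.(a.b.X + b.(X + 0) + a.b.X)) + 0) + a.b.(rec X. d.(a.b.X + b.(X + 0) + a.b.X)) has moves —a→ t2, —b→ t3
  t2 = b.(rec X. d.(a.b.X + b.(X + 0) + a.b.X)) has moves —b→ t0
  t3 = (rec X. d.(a.b.X + b.(X + 0) + a.b.X)) + 0 has moves —d→ t1
Coarsest stable partition (strong bisimilarity classes):
  B0 = {s0, s3, t0, t3}
  B1 = {s1, t1}
  B2 = {s2, t2}
s0 ∈ B0, t0 ∈ B0 → same block

P ~ Q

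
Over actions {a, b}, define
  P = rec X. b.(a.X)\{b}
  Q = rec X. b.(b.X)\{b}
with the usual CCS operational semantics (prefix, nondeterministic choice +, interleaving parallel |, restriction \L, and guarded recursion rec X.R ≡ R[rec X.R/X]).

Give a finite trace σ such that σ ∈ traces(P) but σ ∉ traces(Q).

Reachable graph of P (3 states):
  u0 = rec X. b.(a.X)\{b} | ··b··> u1
  u1 = (a.(rec X. b.(a.X)\{b}))\{b} | ··a··> u2
  u2 = (rec X. b.(a.X)\{b})\{b} | (no moves)
Reachable graph of Q (2 states):
  v0 = rec X. b.(b.X)\{b} | ··b··> v1
  v1 = (b.(rec X. b.(b.X)\{b}))\{b} | (no moves)
Trace ⟨ba⟩ through P, begin at {u0}:
  [1] b ⇒ {u1}
  [2] a ⇒ {u2}
  ✓ P
Trace ⟨ba⟩ through Q, begin at {v0}:
  [1] b ⇒ {v1}
  [2] a ⇒ ∅ (Q stuck)

ba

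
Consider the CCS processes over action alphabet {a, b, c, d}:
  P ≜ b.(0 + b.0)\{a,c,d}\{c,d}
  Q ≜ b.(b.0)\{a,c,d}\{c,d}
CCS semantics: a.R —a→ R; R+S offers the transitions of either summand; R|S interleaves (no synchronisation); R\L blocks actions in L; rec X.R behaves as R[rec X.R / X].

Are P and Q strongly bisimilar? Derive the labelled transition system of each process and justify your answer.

YES

Reachable graph of P (3 states):
  p0 = b.(0 + b.0)\{a,c,d}\{c,d} has moves -b-> p1
  p1 = (0 + b.0)\{a,c,d}\{c,d} has moves -b-> p2
  p2 = 0\{a,c,d}\{c,d} has moves deadlocked
Reachable graph of Q (3 states):
  q0 = b.(b.0)\{a,c,d}\{c,d} has moves -b-> q1
  q1 = (b.0)\{a,c,d}\{c,d} has moves -b-> q2
  q2 = 0\{a,c,d}\{c,d} has moves deadlocked
Coarsest stable partition (strong bisimilarity classes):
  B0 = {p0, q0}
  B1 = {p1, q1}
  B2 = {p2, q2}
p0 ∈ B0, q0 ∈ B0 → same block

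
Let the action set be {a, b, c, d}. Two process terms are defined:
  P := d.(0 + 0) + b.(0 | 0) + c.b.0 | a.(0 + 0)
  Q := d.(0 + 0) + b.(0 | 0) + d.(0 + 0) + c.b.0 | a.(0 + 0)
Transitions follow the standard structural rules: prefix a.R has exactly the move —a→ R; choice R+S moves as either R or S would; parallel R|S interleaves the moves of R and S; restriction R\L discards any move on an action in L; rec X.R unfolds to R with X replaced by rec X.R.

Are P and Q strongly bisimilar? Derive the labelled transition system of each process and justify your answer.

YES

P's transition system — 8 states:
  s0 = d.(0 + 0) + b.(0 | 0) + c.b.0 | a.(0 + 0) → ··a··> s1, ··b··> s2, ··c··> s3, ··d··> s4
  s1 = c.b.0 | (0 + 0) → ··c··> s5
  s2 = 0 | 0 → (no moves)
  s3 = b.0 | a.(0 + 0) → ··a··> s5, ··b··> s6
  s4 = 0 + 0 → (no moves)
  s5 = b.0 | (0 + 0) → ··b··> s7
  s6 = 0 | a.(0 + 0) → ··a··> s7
  s7 = 0 | (0 + 0) → (no moves)
Q's transition system — 8 states:
  t0 = d.(0 + 0) + b.(0 | 0) + d.(0 + 0) + c.b.0 | a.(0 + 0) → ··a··> t1, ··b··> t2, ··c··> t3, ··d··> t4
  t1 = c.b.0 | (0 + 0) → ··c··> t5
  t2 = 0 | 0 → (no moves)
  t3 = b.0 | a.(0 + 0) → ··a··> t5, ··b··> t6
  t4 = 0 + 0 → (no moves)
  t5 = b.0 | (0 + 0) → ··b··> t7
  t6 = 0 | a.(0 + 0) → ··a··> t7
  t7 = 0 | (0 + 0) → (no moves)
Coarsest stable partition (strong bisimilarity classes):
  B0 = {s0, t0}
  B1 = {s3, t3}
  B2 = {s5, t5}
  B3 = {s2, s4, s7, t2, t4, t7}
  B4 = {s6, t6}
  B5 = {s1, t1}
s0 ∈ B0, t0 ∈ B0 → same block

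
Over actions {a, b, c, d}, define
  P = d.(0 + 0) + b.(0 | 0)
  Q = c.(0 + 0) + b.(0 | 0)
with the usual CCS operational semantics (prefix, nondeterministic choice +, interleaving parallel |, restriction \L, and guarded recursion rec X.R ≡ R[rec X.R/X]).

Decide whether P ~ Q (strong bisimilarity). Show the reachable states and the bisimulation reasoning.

LTS(P): 3 reachable states
  p0 = d.(0 + 0) + b.(0 | 0) :: ··b··> p1, ··d··> p2
  p1 = 0 | 0 :: ∅
  p2 = 0 + 0 :: ∅
LTS(Q): 3 reachable states
  q0 = c.(0 + 0) + b.(0 | 0) :: ··b··> q1, ··c··> q2
  q1 = 0 | 0 :: ∅
  q2 = 0 + 0 :: ∅
Coarsest stable partition (strong bisimilarity classes):
  B0 = {p0}
  B1 = {p1, p2, q1, q2}
  B2 = {q0}
p0 ∈ B0, q0 ∈ B2 → different blocks

not bisimilar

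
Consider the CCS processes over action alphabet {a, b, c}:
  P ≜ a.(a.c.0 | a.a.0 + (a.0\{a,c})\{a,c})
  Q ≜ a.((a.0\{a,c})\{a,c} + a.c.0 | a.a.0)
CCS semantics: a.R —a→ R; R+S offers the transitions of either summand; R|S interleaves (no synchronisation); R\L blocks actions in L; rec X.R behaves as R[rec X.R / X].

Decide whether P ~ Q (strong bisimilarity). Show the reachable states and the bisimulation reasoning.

bisimilar

LTS(P): 10 reachable states
  s0 = a.(a.c.0 | a.a.0 + (a.0\{a,c})\{a,c}) has moves —a→ s1
  s1 = a.c.0 | a.a.0 + (a.0\{a,c})\{a,c} has moves —a→ s2, —a→ s3
  s2 = a.c.0 | a.0 has moves —a→ s4, —a→ s5
  s3 = c.0 | a.a.0 has moves —a→ s5, —c→ s6
  s4 = a.c.0 | 0 has moves —a→ s7
  s5 = c.0 | a.0 has moves —a→ s7, —c→ s8
  s6 = 0 | a.a.0 has moves —a→ s8
  s7 = c.0 | 0 has moves —c→ s9
  s8 = 0 | a.0 has moves —a→ s9
  s9 = 0 | 0 has moves ·
LTS(Q): 10 reachable states
  t0 = a.((a.0\{a,c})\{a,c} + a.c.0 | a.a.0) has moves —a→ t1
  t1 = (a.0\{a,c})\{a,c} + a.c.0 | a.a.0 has moves —a→ t2, —a→ t3
  t2 = a.c.0 | a.0 has moves —a→ t4, —a→ t5
  t3 = c.0 | a.a.0 has moves —a→ t5, —c→ t6
  t4 = a.c.0 | 0 has moves —a→ t7
  t5 = c.0 | a.0 has moves —a→ t7, —c→ t8
  t6 = 0 | a.a.0 has moves —a→ t8
  t7 = c.0 | 0 has moves —c→ t9
  t8 = 0 | a.0 has moves —a→ t9
  t9 = 0 | 0 has moves ·
Coarsest stable partition (strong bisimilarity classes):
  B0 = {s0, t0}
  B1 = {s1, t1}
  B2 = {s2, t2}
  B3 = {s5, t5}
  B4 = {s7, t7}
  B5 = {s9, t9}
  B6 = {s8, t8}
  B7 = {s4, t4}
  B8 = {s3, t3}
  B9 = {s6, t6}
s0 ∈ B0, t0 ∈ B0 → same block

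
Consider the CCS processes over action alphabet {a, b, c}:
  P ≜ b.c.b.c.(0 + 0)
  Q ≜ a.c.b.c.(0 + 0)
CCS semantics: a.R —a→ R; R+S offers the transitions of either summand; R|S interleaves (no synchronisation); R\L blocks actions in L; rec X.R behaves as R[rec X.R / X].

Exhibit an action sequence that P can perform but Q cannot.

b

P's transition system — 5 states:
  m0 = b.c.b.c.(0 + 0) ⊢ ··b··> m1
  m1 = c.b.c.(0 + 0) ⊢ ··c··> m2
  m2 = b.c.(0 + 0) ⊢ ··b··> m3
  m3 = c.(0 + 0) ⊢ ··c··> m4
  m4 = 0 + 0 ⊢ ·
Q's transition system — 5 states:
  n0 = a.c.b.c.(0 + 0) ⊢ ··a··> n1
  n1 = c.b.c.(0 + 0) ⊢ ··c··> n2
  n2 = b.c.(0 + 0) ⊢ ··b··> n3
  n3 = c.(0 + 0) ⊢ ··c··> n4
  n4 = 0 + 0 ⊢ ·
Trace ⟨b⟩ through P, begin at {m0}:
  after b @ step 1: {m1}
  ✓ P
Trace ⟨b⟩ through Q, begin at {n0}:
  after b @ step 1: ∅ (Q stuck)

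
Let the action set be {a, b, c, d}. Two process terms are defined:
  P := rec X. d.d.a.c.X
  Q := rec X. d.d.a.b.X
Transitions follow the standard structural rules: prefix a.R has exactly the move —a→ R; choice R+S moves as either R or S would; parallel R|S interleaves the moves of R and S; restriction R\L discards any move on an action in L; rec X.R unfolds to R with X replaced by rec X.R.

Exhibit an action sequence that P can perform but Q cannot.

ddac

P's transition system — 4 states:
  m0 = rec X. d.d.a.c.X → —d→ m1
  m1 = d.a.c.(rec X. d.d.a.c.X) → —d→ m2
  m2 = a.c.(rec X. d.d.a.c.X) → —a→ m3
  m3 = c.(rec X. d.d.a.c.X) → —c→ m0
Q's transition system — 4 states:
  n0 = rec X. d.d.a.b.X → —d→ n1
  n1 = d.a.b.(rec X. d.d.a.b.X) → —d→ n2
  n2 = a.b.(rec X. d.d.a.b.X) → —a→ n3
  n3 = b.(rec X. d.d.a.b.X) → —b→ n0
Executing ddac from P (initial set {m0}):
  step 1 (d): {m1}
  step 2 (d): {m2}
  step 3 (a): {m3}
  step 4 (c): {m0}
  — P admits the full trace.
Executing ddac from Q (initial set {n0}):
  step 1 (d): {n1}
  step 2 (d): {n2}
  step 3 (a): {n3}
  step 4 (c): ∅ (Q stuck)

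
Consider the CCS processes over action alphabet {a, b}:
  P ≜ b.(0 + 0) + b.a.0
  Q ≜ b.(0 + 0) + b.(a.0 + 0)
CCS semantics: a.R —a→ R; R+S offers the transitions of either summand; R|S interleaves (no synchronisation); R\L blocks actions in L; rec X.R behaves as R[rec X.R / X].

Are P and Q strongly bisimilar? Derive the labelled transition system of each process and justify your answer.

YES

Reachable graph of P (4 states):
  m0 = b.(0 + 0) + b.a.0 ⊢ ··b··> m1, ··b··> m2
  m1 = 0 + 0 ⊢ ·
  m2 = a.0 ⊢ ··a··> m3
  m3 = 0 ⊢ ·
Reachable graph of Q (4 states):
  n0 = b.(0 + 0) + b.(a.0 + 0) ⊢ ··b··> n1, ··b··> n2
  n1 = 0 + 0 ⊢ ·
  n2 = a.0 + 0 ⊢ ··a··> n3
  n3 = 0 ⊢ ·
Bisimilarity quotient blocks:
  B0 = {m0, n0}
  B1 = {m2, n2}
  B2 = {m1, m3, n1, n3}
m0 ∈ B0, n0 ∈ B0 → same block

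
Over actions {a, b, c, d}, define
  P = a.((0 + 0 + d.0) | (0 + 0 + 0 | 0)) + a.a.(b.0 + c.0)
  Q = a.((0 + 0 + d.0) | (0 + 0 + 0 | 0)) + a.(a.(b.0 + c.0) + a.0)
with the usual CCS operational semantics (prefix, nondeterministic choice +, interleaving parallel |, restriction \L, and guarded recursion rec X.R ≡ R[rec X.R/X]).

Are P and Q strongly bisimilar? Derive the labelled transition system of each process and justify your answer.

not bisimilar

P's transition system — 6 states:
  m0 = a.((0 + 0 + d.0) | (0 + 0 + 0 | 0)) + a.a.(b.0 + c.0) :: --a--▸ m1, --a--▸ m2
  m1 = (0 + 0 + d.0) | (0 + 0 + 0 | 0) :: --d--▸ m3
  m2 = a.(b.0 + c.0) :: --a--▸ m4
  m3 = 0 | (0 + 0 + 0 | 0) :: stopped
  m4 = b.0 + c.0 :: --b--▸ m5, --c--▸ m5
  m5 = 0 :: stopped
Q's transition system — 6 states:
  n0 = a.((0 + 0 + d.0) | (0 + 0 + 0 | 0)) + a.(a.(b.0 + c.0) + a.0) :: --a--▸ n1, --a--▸ n2
  n1 = (0 + 0 + d.0) | (0 + 0 + 0 | 0) :: --d--▸ n3
  n2 = a.(b.0 + c.0) + a.0 :: --a--▸ n4, --a--▸ n5
  n3 = 0 | (0 + 0 + 0 | 0) :: stopped
  n4 = 0 :: stopped
  n5 = b.0 + c.0 :: --b--▸ n4, --c--▸ n4
Bisimilarity quotient blocks:
  B0 = {m0}
  B1 = {m1, n1}
  B2 = {m3, m5, n3, n4}
  B3 = {m2}
  B4 = {m4, n5}
  B5 = {n0}
  B6 = {n2}
m0 ∈ B0, n0 ∈ B5 → different blocks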